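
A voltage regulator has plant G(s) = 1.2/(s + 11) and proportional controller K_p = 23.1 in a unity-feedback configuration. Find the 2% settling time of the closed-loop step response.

T_s ≈ 0.103 s

Closed-loop transfer function: T(s) = K_p·G(s)/(1 + K_p·G(s)) = 27.72/(s + 11 + 27.72) = 27.72/(s + 38.72).
Time constant τ = 1/38.72 = 0.02583 s, so the 2% settling time is about 4τ = 0.103 s.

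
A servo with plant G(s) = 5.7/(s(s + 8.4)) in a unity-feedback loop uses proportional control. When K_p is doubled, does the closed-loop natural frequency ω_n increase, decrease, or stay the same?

increase

ω_n = √(5.7·K_p), which grows with K_p.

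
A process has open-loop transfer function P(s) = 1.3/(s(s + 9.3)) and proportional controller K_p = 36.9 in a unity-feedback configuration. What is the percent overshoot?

The closed-loop denominator s² + 9.3s + 47.97 gives ω_n = √47.97 = 6.926 and ζ = 9.3/(2ω_n) = 0.6714.
%OS = 100·exp(−πζ/√(1−ζ²)) = 100·exp(−π·0.6714/√0.5492) = 5.81%.

5.81%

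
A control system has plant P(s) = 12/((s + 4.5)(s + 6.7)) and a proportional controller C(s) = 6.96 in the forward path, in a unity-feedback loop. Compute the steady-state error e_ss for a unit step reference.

The loop is type 0. Static position error constant K_pos = C(0)·P(0) = 6.96·0.398 = 2.77.
Steady-state error to a unit step: e_ss = 1/(1+K_pos) = 1/3.77 = 0.265.

0.265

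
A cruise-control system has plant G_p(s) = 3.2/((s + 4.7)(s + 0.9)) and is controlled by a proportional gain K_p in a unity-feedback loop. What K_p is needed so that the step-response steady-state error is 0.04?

K_p = 31.7

Steady-state error for a unit step on this type-0 loop is 1/(1 + K_p·G_p(0)).
G_p(0) = 0.7565. Require 1/(1 + K_p·0.7565) = 0.04, so 1 + 0.7565·K_p = 25.
K_p = (25 − 1)/0.7565 = 31.7.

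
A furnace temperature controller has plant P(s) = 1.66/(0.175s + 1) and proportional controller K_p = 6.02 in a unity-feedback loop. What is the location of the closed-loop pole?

Closed loop: T(s) = K_p·P/(1+K_p·P) = 9.993/(0.175s + 1 + 9.993), with pole at s = −(1 + 9.993)/0.175 = −62.82.

s = -62.82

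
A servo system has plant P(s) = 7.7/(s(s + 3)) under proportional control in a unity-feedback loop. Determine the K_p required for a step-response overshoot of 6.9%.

From %OS = 100·exp(−πζ/√(1−ζ²)) = 6.9%, ζ = −ln(0.069)/√(π²+ln²(0.069)) = 0.6481.
Characteristic equation s² + 3s + 7.7K_p = 0 gives ζ = 3/(2√(7.7K_p)).
Setting ζ = 0.6481: √(7.7K_p) = 3/(2·0.6481) = 2.314, so K_p = 5.357/7.7 = 0.696.

K_p = 0.696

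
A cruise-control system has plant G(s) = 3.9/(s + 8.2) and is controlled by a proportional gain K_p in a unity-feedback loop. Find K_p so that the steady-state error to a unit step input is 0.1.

For a type-0 loop with proportional control, e_ss = 1/(1 + K_p·G(0)).
G(0) = 0.4756. Require 1/(1 + K_p·0.4756) = 0.1, so 1 + 0.4756·K_p = 10.
K_p = (10 − 1)/0.4756 = 18.9.

K_p = 18.9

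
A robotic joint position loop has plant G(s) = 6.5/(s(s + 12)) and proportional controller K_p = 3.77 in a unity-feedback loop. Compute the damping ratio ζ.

The closed-loop denominator is s(s+12) + 3.77·6.5 = s² + 12s + 24.5.
Matching s² + 2ζω_n s + ω_n²: ω_n = √24.5 = 4.95 rad/s and 2ζω_n = 12, so ζ = 12/(2·4.95) = 1.21.

ζ = 1.21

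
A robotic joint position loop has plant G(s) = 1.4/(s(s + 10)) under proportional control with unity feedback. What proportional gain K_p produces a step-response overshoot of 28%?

K_p = 127

From %OS = 100·exp(−πζ/√(1−ζ²)) = 28%, ζ = −ln(0.28)/√(π²+ln²(0.28)) = 0.3755.
Characteristic equation s² + 10s + 1.4K_p = 0 gives ζ = 10/(2√(1.4K_p)).
Setting ζ = 0.3755: √(1.4K_p) = 10/(2·0.3755) = 13.31, so K_p = 177.3/1.4 = 127.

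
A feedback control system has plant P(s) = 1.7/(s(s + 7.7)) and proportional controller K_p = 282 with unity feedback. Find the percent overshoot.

Closed-loop characteristic equation: s² + 7.7s + 479.4 = 0, so ω_n = 21.9 rad/s and ζ = 7.7/(2·21.9) = 0.1758.
%OS = 100·exp(−πζ/√(1−ζ²)) = 100·exp(−π·0.1758/√0.9691) = 57.1%.

57.1%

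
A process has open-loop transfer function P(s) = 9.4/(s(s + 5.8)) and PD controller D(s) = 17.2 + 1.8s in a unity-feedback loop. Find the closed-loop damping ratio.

Forward path: (17.2 + 1.8s)·9.4/(s(s+5.8)). The closed-loop characteristic equation is s² + (5.8 + 9.4·1.8)s + 9.4·17.2 = 0.
That is s² + 22.72s + 161.7 = 0, so ω_n = 12.72 rad/s and ζ = 22.72/(2·12.72) = 0.8934.

ζ = 0.893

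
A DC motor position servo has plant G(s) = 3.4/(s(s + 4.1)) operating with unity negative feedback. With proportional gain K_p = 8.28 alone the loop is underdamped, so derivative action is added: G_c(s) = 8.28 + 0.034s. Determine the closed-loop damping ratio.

Forward path: (8.28 + 0.034s)·3.4/(s(s+4.1)). The closed-loop characteristic equation is s² + (4.1 + 3.4·0.034)s + 3.4·8.28 = 0.
That is s² + 4.216s + 28.15 = 0, so ω_n = 5.306 rad/s and ζ = 4.216/(2·5.306) = 0.3973.

ζ = 0.397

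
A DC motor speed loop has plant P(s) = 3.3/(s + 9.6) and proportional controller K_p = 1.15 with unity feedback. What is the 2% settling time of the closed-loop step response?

T_s ≈ 0.299 s

Closed-loop transfer function: T(s) = K_p·P(s)/(1 + K_p·P(s)) = 3.795/(s + 9.6 + 3.795) = 3.795/(s + 13.39).
Time constant τ = 1/13.39 = 0.07465 s, so the 2% settling time is about 4τ = 0.299 s.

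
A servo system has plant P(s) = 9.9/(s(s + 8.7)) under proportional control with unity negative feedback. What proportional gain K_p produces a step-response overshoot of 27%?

K_p = 12.9

From %OS = 100·exp(−πζ/√(1−ζ²)) = 27%, ζ = −ln(0.27)/√(π²+ln²(0.27)) = 0.3847.
Characteristic equation s² + 8.7s + 9.9K_p = 0 gives ζ = 8.7/(2√(9.9K_p)).
Setting ζ = 0.3847: √(9.9K_p) = 8.7/(2·0.3847) = 11.31, so K_p = 127.9/9.9 = 12.9.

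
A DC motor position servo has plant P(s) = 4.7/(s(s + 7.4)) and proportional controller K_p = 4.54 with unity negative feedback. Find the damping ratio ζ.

ζ = 0.801

With unity feedback the closed-loop characteristic equation is s² + 7.4s + 4.54·4.7 = s² + 7.4s + 21.34 = 0.
So ω_n² = 21.34 ⇒ ω_n = 4.619 rad/s, and ζ = 7.4/(2ω_n) = 0.801.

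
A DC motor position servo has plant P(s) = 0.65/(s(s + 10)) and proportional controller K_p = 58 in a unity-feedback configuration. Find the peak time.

The closed-loop denominator s² + 10s + 37.7 gives ω_n = √37.7 = 6.14 and ζ = 10/(2ω_n) = 0.8143.
Damped frequency ω_d = ω_n√(1−ζ²) = 3.564 rad/s, so peak time T_p = π/ω_d = 0.882 s.

T_p = 0.882 s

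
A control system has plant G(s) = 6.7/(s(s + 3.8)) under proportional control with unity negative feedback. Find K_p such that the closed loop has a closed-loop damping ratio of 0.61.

Closed-loop characteristic equation: s² + 3.8s + K_p·6.7 = 0.
So ω_n = √(6.7K_p) and 2ζω_n = 3.8, giving ζ = 3.8/(2√(6.7K_p)).
Setting ζ = 0.61: √(6.7K_p) = 3.8/(2·0.61) = 3.115, so K_p = 9.702/6.7 = 1.45.

K_p = 1.45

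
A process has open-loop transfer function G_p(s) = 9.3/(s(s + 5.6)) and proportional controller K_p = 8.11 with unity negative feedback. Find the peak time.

From 1 + K_pG_p(s) = 0: s² + 5.6s + 75.42 = 0 ⇒ ω_n = 8.685, ζ = 0.3224.
Damped frequency ω_d = ω_n√(1−ζ²) = 8.221 rad/s, so peak time T_p = π/ω_d = 0.382 s.

T_p = 0.382 s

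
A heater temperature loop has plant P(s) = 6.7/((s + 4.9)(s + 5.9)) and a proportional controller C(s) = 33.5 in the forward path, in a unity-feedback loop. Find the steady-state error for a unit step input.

The loop is type 0. Static position error constant K_pos = C(0)·P(0) = 33.5·0.2318 = 7.764.
Steady-state error to a unit step: e_ss = 1/(1+K_pos) = 1/8.764 = 0.114.

0.114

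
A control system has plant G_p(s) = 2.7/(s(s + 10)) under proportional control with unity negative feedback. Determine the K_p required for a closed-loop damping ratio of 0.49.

K_p = 38.6

Closed-loop characteristic equation: s² + 10s + K_p·2.7 = 0.
So ω_n = √(2.7K_p) and 2ζω_n = 10, giving ζ = 10/(2√(2.7K_p)).
Setting ζ = 0.49: √(2.7K_p) = 10/(2·0.49) = 10.2, so K_p = 104.1/2.7 = 38.6.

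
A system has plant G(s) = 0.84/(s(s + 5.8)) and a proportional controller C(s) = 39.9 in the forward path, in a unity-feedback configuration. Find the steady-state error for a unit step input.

0

The open loop C(s)G(s) has a pole at the origin (type 1), so the static position error constant is infinite and e_ss = 1/(1+∞) = 0.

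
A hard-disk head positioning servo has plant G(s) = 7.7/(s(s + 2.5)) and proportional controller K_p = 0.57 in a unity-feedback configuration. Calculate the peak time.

T_p = 1.87 s

Closed-loop characteristic equation: s² + 2.5s + 4.389 = 0, so ω_n = 2.095 rad/s and ζ = 2.5/(2·2.095) = 0.5967.
Damped frequency ω_d = ω_n√(1−ζ²) = 1.681 rad/s, so peak time T_p = π/ω_d = 1.87 s.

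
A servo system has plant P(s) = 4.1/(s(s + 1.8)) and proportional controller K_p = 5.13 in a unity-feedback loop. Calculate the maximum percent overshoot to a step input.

53.3%

The closed-loop denominator s² + 1.8s + 21.03 gives ω_n = √21.03 = 4.586 and ζ = 1.8/(2ω_n) = 0.1962.
%OS = 100·exp(−πζ/√(1−ζ²)) = 100·exp(−π·0.1962/√0.9615) = 53.3%.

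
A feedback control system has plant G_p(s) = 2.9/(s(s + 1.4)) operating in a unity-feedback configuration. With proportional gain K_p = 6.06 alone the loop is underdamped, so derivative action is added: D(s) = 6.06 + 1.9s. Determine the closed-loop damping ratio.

Forward path: (6.06 + 1.9s)·2.9/(s(s+1.4)). The closed-loop characteristic equation is s² + (1.4 + 2.9·1.9)s + 2.9·6.06 = 0.
That is s² + 6.91s + 17.57 = 0, so ω_n = 4.192 rad/s and ζ = 6.91/(2·4.192) = 0.8242.

ζ = 0.824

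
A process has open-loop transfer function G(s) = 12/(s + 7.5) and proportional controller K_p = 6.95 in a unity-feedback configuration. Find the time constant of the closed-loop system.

Closed-loop transfer function: T(s) = K_p·G(s)/(1 + K_p·G(s)) = 83.4/(s + 7.5 + 83.4) = 83.4/(s + 90.9).
Time constant τ = 1/90.9 = 0.011 s.

τ = 0.011 s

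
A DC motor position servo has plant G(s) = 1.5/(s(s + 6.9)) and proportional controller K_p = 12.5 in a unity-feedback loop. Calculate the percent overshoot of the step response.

From 1 + K_pG(s) = 0: s² + 6.9s + 18.75 = 0 ⇒ ω_n = 4.33, ζ = 0.7967.
%OS = 100·exp(−πζ/√(1−ζ²)) = 100·exp(−π·0.7967/√0.3652) = 1.59%.

1.59%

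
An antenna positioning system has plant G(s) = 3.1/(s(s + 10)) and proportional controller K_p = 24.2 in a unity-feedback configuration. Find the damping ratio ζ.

ζ = 0.577

1 + K_p·G(s) = 0 gives s² + 10s + 75.02 = 0.
Matching s² + 2ζω_n s + ω_n²: ω_n = √75.02 = 8.661 rad/s and 2ζω_n = 10, so ζ = 10/(2·8.661) = 0.577.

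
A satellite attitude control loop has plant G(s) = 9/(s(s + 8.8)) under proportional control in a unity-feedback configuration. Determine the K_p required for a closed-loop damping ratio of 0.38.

Closed-loop characteristic equation: s² + 8.8s + K_p·9 = 0.
So ω_n = √(9K_p) and 2ζω_n = 8.8, giving ζ = 8.8/(2√(9K_p)).
Setting ζ = 0.38: √(9K_p) = 8.8/(2·0.38) = 11.58, so K_p = 134.1/9 = 14.9.

K_p = 14.9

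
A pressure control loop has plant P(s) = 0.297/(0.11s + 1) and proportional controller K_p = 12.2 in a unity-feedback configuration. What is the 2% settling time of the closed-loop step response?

T_s ≈ 0.0952 s

Closed loop: T(s) = K_p·P/(1+K_p·P) = 3.623/(0.11s + 1 + 3.623), with pole at s = −(1 + 3.623)/0.11 = −42.03.
τ = 1/42.03 = 0.02379 s, so 2% settling time ≈ 4τ = 0.0952 s.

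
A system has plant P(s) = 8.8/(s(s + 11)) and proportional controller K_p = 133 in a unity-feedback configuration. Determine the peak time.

The closed-loop denominator s² + 11s + 1170 gives ω_n = √1170 = 34.21 and ζ = 11/(2ω_n) = 0.1608.
Damped frequency ω_d = ω_n√(1−ζ²) = 33.77 rad/s, so peak time T_p = π/ω_d = 0.093 s.

T_p = 0.093 s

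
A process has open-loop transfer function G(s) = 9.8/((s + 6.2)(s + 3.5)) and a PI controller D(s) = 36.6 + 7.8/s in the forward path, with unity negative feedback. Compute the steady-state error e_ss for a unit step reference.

0

The open loop D(s)G(s) has a pole at the origin (type 1), so the static position error constant is infinite and e_ss = 1/(1+∞) = 0.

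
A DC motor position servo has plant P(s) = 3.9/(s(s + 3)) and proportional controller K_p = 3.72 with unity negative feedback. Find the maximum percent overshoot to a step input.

From 1 + K_pP(s) = 0: s² + 3s + 14.51 = 0 ⇒ ω_n = 3.809, ζ = 0.3938.
%OS = 100·exp(−πζ/√(1−ζ²)) = 100·exp(−π·0.3938/√0.8449) = 26%.

26%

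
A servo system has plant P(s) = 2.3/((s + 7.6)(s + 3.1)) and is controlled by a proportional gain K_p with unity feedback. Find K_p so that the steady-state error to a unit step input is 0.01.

The loop is type 0, so e_ss(step) = 1/(1 + K_pos) with K_pos = K_p·P(0).
P(0) = 0.09762. Require 1/(1 + K_p·0.09762) = 0.01, so 1 + 0.09762·K_p = 100.
K_p = (100 − 1)/0.09762 = 1010.

K_p = 1010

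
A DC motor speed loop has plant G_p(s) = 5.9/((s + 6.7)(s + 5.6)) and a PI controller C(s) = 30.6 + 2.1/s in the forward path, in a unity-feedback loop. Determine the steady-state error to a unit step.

The open loop C(s)G_p(s) has a pole at the origin (type 1), so the static position error constant is infinite and e_ss = 1/(1+∞) = 0.

0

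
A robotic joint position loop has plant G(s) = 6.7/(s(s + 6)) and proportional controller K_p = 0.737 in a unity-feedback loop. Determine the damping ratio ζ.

With unity feedback the closed-loop characteristic equation is s² + 6s + 0.737·6.7 = s² + 6s + 4.938 = 0.
Matching s² + 2ζω_n s + ω_n²: ω_n = √4.938 = 2.222 rad/s and 2ζω_n = 6, so ζ = 6/(2·2.222) = 1.35.

ζ = 1.35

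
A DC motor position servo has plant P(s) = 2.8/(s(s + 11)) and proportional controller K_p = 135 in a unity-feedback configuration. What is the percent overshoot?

39.6%

From 1 + K_pP(s) = 0: s² + 11s + 378 = 0 ⇒ ω_n = 19.44, ζ = 0.2829.
%OS = 100·exp(−πζ/√(1−ζ²)) = 100·exp(−π·0.2829/√0.92) = 39.6%.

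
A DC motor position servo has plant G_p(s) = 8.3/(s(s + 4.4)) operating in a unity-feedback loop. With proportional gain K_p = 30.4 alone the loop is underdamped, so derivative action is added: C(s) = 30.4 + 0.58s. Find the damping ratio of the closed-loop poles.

ζ = 0.29

Forward path: (30.4 + 0.58s)·8.3/(s(s+4.4)). The closed-loop characteristic equation is s² + (4.4 + 8.3·0.58)s + 8.3·30.4 = 0.
That is s² + 9.214s + 252.3 = 0, so ω_n = 15.88 rad/s and ζ = 9.214/(2·15.88) = 0.29.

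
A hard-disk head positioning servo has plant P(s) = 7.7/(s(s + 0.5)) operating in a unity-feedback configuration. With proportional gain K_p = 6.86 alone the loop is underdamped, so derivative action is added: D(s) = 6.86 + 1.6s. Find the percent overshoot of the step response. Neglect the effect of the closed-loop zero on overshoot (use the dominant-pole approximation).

Forward path: (6.86 + 1.6s)·7.7/(s(s+0.5)). The closed-loop characteristic equation is s² + (0.5 + 7.7·1.6)s + 7.7·6.86 = 0.
That is s² + 12.82s + 52.82 = 0, so ω_n = 7.268 rad/s and ζ = 12.82/(2·7.268) = 0.882.
%OS = 100·exp(−πζ/√(1−ζ²)) = 0.28%.

0.28%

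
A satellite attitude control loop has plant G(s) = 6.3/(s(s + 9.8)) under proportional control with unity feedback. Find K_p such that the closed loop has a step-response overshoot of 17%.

From %OS = 100·exp(−πζ/√(1−ζ²)) = 17%, ζ = −ln(0.17)/√(π²+ln²(0.17)) = 0.4913.
Characteristic equation s² + 9.8s + 6.3K_p = 0 gives ζ = 9.8/(2√(6.3K_p)).
Setting ζ = 0.4913: √(6.3K_p) = 9.8/(2·0.4913) = 9.974, so K_p = 99.48/6.3 = 15.8.

K_p = 15.8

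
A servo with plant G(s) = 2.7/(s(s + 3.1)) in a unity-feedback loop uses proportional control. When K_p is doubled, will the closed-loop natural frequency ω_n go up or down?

increase

ω_n = √(2.7·K_p), which grows with K_p.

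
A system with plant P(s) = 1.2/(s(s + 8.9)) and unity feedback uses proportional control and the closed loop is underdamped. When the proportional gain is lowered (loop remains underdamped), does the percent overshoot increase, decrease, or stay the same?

ζ = 8.9/(2√(1.2K_p)) rises as K_p falls; higher damping means less overshoot.

decrease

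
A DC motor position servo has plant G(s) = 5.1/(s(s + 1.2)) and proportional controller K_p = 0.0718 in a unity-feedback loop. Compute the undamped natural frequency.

ω_n = 0.605 rad/s

The closed-loop denominator is s(s+1.2) + 0.0718·5.1 = s² + 1.2s + 0.3662.
Matching s² + 2ζω_n s + ω_n²: ω_n = √0.3662 = 0.6051 rad/s and 2ζω_n = 1.2, so ζ = 1.2/(2·0.6051) = 0.992.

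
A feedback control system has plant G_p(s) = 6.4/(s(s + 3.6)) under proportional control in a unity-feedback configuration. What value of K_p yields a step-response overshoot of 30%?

From %OS = 100·exp(−πζ/√(1−ζ²)) = 30%, ζ = −ln(0.3)/√(π²+ln²(0.3)) = 0.3579.
Characteristic equation s² + 3.6s + 6.4K_p = 0 gives ζ = 3.6/(2√(6.4K_p)).
Setting ζ = 0.3579: √(6.4K_p) = 3.6/(2·0.3579) = 5.03, so K_p = 25.3/6.4 = 3.95.

K_p = 3.95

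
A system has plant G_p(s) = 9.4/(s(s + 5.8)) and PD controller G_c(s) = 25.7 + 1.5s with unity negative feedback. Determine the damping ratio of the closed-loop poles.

Forward path: (25.7 + 1.5s)·9.4/(s(s+5.8)). The closed-loop characteristic equation is s² + (5.8 + 9.4·1.5)s + 9.4·25.7 = 0.
That is s² + 19.9s + 241.6 = 0, so ω_n = 15.54 rad/s and ζ = 19.9/(2·15.54) = 0.6402.

ζ = 0.64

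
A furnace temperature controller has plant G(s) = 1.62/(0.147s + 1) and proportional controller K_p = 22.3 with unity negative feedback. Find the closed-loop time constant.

τ = 0.00396 s

Closed loop: T(s) = K_p·G/(1+K_p·G) = 36.13/(0.147s + 1 + 36.13), with pole at s = −(1 + 36.13)/0.147 = −252.6.
Closed-loop time constant τ = 1/252.6 = 0.00396 s.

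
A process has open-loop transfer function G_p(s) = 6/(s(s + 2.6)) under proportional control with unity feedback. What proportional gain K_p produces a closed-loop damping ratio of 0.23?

K_p = 5.32

Closed-loop characteristic equation: s² + 2.6s + K_p·6 = 0.
So ω_n = √(6K_p) and 2ζω_n = 2.6, giving ζ = 2.6/(2√(6K_p)).
Setting ζ = 0.23: √(6K_p) = 2.6/(2·0.23) = 5.652, so K_p = 31.95/6 = 5.32.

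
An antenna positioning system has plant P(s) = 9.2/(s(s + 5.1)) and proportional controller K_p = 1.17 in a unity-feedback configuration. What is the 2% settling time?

T_s ≈ 1.57 s

From 1 + K_pP(s) = 0: s² + 5.1s + 10.76 = 0 ⇒ ω_n = 3.281, ζ = 0.7772.
2% settling time T_s ≈ 4/(ζω_n) = 4/2.55 = 1.57 s.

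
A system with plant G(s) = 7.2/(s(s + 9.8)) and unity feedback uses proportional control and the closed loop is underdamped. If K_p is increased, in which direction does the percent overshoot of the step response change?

ζ = 9.8/(2√(7.2K_p)) decreases as K_p grows; lower damping means more overshoot.

increase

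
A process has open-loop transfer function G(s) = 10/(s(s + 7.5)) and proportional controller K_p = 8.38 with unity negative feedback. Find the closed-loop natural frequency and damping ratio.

ω_n = 9.15 rad/s, ζ = 0.41

The closed-loop denominator is s(s+7.5) + 8.38·10 = s² + 7.5s + 83.8.
So ω_n² = 83.8 ⇒ ω_n = 9.154 rad/s, and ζ = 7.5/(2ω_n) = 0.41.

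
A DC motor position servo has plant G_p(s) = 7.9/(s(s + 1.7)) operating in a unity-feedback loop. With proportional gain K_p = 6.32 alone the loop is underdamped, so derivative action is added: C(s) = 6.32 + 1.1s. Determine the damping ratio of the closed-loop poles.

Forward path: (6.32 + 1.1s)·7.9/(s(s+1.7)). The closed-loop characteristic equation is s² + (1.7 + 7.9·1.1)s + 7.9·6.32 = 0.
That is s² + 10.39s + 49.93 = 0, so ω_n = 7.066 rad/s and ζ = 10.39/(2·7.066) = 0.7352.

ζ = 0.735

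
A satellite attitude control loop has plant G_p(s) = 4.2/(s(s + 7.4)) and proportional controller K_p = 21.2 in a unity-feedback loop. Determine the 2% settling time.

T_s ≈ 1.08 s

From 1 + K_pG_p(s) = 0: s² + 7.4s + 89.04 = 0 ⇒ ω_n = 9.436, ζ = 0.3921.
2% settling time T_s ≈ 4/(ζω_n) = 4/3.7 = 1.08 s.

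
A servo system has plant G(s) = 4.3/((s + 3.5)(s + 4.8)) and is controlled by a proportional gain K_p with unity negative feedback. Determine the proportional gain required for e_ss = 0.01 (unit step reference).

For a type-0 loop with proportional control, e_ss = 1/(1 + K_p·G(0)).
G(0) = 0.256. Require 1/(1 + K_p·0.256) = 0.01, so 1 + 0.256·K_p = 100.
K_p = (100 − 1)/0.256 = 387.

K_p = 387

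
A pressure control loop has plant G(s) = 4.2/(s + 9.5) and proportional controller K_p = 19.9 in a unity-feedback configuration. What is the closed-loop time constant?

τ = 0.0107 s

Closed-loop transfer function: T(s) = K_p·G(s)/(1 + K_p·G(s)) = 83.58/(s + 9.5 + 83.58) = 83.58/(s + 93.08).
Time constant τ = 1/93.08 = 0.0107 s.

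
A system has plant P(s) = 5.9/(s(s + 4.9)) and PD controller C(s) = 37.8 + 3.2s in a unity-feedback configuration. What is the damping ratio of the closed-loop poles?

ζ = 0.796

Forward path: (37.8 + 3.2s)·5.9/(s(s+4.9)). The closed-loop characteristic equation is s² + (4.9 + 5.9·3.2)s + 5.9·37.8 = 0.
That is s² + 23.78s + 223 = 0, so ω_n = 14.93 rad/s and ζ = 23.78/(2·14.93) = 0.7962.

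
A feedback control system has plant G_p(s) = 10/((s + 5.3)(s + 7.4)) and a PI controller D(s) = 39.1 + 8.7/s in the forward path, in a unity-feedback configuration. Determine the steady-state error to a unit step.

The open loop D(s)G_p(s) has a pole at the origin (type 1), so the static position error constant is infinite and e_ss = 1/(1+∞) = 0.

0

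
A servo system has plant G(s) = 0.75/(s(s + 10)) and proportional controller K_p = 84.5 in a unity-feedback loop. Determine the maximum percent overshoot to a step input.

7.92%

Closed-loop characteristic equation: s² + 10s + 63.38 = 0, so ω_n = 7.961 rad/s and ζ = 10/(2·7.961) = 0.6281.
%OS = 100·exp(−πζ/√(1−ζ²)) = 100·exp(−π·0.6281/√0.6055) = 7.92%.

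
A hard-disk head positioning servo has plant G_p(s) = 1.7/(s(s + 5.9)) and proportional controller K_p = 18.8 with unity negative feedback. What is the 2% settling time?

The closed-loop denominator s² + 5.9s + 31.96 gives ω_n = √31.96 = 5.653 and ζ = 5.9/(2ω_n) = 0.5218.
2% settling time T_s ≈ 4/(ζω_n) = 4/2.95 = 1.36 s.

T_s ≈ 1.36 s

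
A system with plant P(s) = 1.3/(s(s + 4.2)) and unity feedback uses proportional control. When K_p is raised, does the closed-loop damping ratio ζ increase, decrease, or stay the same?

decrease

ζ = 4.2/(2√(1.3K_p)); increasing K_p raises the denominator, so ζ falls.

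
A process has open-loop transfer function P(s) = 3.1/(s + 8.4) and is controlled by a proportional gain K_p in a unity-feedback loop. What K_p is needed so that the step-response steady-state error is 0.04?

K_p = 65

The loop is type 0, so e_ss(step) = 1/(1 + K_pos) with K_pos = K_p·P(0).
P(0) = 0.369. Require 1/(1 + K_p·0.369) = 0.04, so 1 + 0.369·K_p = 25.
K_p = (25 − 1)/0.369 = 65.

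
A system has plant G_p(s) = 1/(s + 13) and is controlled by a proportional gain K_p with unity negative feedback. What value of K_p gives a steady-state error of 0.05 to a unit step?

K_p = 247

The loop is type 0, so e_ss(step) = 1/(1 + K_pos) with K_pos = K_p·G_p(0).
G_p(0) = 0.07692. Require 1/(1 + K_p·0.07692) = 0.05, so 1 + 0.07692·K_p = 20.
K_p = (20 − 1)/0.07692 = 247.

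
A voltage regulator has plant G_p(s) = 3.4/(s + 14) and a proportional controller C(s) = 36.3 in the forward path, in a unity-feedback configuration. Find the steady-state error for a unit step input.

The loop is type 0. Static position error constant K_pos = C(0)·G_p(0) = 36.3·0.2429 = 8.816.
Steady-state error to a unit step: e_ss = 1/(1+K_pos) = 1/9.816 = 0.102.

0.102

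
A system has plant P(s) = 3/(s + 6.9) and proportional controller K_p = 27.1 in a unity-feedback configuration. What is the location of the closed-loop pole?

Closed-loop transfer function: T(s) = K_p·P(s)/(1 + K_p·P(s)) = 81.3/(s + 6.9 + 81.3) = 81.3/(s + 88.2).
The closed-loop pole is at s = −88.2.

s = -88.2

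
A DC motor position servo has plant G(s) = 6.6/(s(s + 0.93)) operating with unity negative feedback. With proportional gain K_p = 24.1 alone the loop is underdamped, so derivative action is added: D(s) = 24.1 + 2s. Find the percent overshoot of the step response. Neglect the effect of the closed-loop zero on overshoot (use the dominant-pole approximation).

11.9%

Forward path: (24.1 + 2s)·6.6/(s(s+0.93)). The closed-loop characteristic equation is s² + (0.93 + 6.6·2)s + 6.6·24.1 = 0.
That is s² + 14.13s + 159.1 = 0, so ω_n = 12.61 rad/s and ζ = 14.13/(2·12.61) = 0.5602.
%OS = 100·exp(−πζ/√(1−ζ²)) = 11.9%.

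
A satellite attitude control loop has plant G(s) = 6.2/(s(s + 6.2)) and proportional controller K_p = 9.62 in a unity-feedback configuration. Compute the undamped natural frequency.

With unity feedback the closed-loop characteristic equation is s² + 6.2s + 9.62·6.2 = s² + 6.2s + 59.64 = 0.
So ω_n² = 59.64 ⇒ ω_n = 7.723 rad/s, and ζ = 6.2/(2ω_n) = 0.401.

ω_n = 7.72 rad/s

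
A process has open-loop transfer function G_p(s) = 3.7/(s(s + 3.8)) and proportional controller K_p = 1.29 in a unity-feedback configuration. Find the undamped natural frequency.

ω_n = 2.18 rad/s

With unity feedback the closed-loop characteristic equation is s² + 3.8s + 1.29·3.7 = s² + 3.8s + 4.773 = 0.
So ω_n² = 4.773 ⇒ ω_n = 2.185 rad/s, and ζ = 3.8/(2ω_n) = 0.87.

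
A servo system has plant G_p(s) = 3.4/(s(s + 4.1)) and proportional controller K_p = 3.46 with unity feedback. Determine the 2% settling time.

T_s ≈ 1.95 s

The closed-loop denominator s² + 4.1s + 11.76 gives ω_n = √11.76 = 3.43 and ζ = 4.1/(2ω_n) = 0.5977.
2% settling time T_s ≈ 4/(ζω_n) = 4/2.05 = 1.95 s.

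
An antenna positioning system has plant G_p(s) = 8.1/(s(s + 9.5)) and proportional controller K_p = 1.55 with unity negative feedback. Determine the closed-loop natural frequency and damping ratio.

The closed-loop denominator is s(s+9.5) + 1.55·8.1 = s² + 9.5s + 12.55.
So ω_n² = 12.55 ⇒ ω_n = 3.543 rad/s, and ζ = 9.5/(2ω_n) = 1.34.

ω_n = 3.54 rad/s, ζ = 1.34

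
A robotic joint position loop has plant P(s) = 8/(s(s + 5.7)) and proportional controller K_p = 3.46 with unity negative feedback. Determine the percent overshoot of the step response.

Closed-loop characteristic equation: s² + 5.7s + 27.68 = 0, so ω_n = 5.261 rad/s and ζ = 5.7/(2·5.261) = 0.5417.
%OS = 100·exp(−πζ/√(1−ζ²)) = 100·exp(−π·0.5417/√0.7066) = 13.2%.

13.2%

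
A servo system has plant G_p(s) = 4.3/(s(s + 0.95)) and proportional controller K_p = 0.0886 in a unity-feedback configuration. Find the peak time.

T_p = 7.97 s

From 1 + K_pG_p(s) = 0: s² + 0.95s + 0.381 = 0 ⇒ ω_n = 0.6172, ζ = 0.7696.
Damped frequency ω_d = ω_n√(1−ζ²) = 0.3942 rad/s, so peak time T_p = π/ω_d = 7.97 s.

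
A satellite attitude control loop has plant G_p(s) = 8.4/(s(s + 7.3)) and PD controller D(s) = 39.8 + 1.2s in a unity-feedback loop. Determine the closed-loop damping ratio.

Forward path: (39.8 + 1.2s)·8.4/(s(s+7.3)). The closed-loop characteristic equation is s² + (7.3 + 8.4·1.2)s + 8.4·39.8 = 0.
That is s² + 17.38s + 334.3 = 0, so ω_n = 18.28 rad/s and ζ = 17.38/(2·18.28) = 0.4753.

ζ = 0.475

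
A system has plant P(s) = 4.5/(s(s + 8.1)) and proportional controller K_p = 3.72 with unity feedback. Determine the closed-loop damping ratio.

1 + K_p·P(s) = 0 gives s² + 8.1s + 16.74 = 0.
Matching s² + 2ζω_n s + ω_n²: ω_n = √16.74 = 4.091 rad/s and 2ζω_n = 8.1, so ζ = 8.1/(2·4.091) = 0.99.

ζ = 0.99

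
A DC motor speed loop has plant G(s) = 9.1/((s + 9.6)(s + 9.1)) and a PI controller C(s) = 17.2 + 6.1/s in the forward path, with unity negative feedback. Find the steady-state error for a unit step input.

The open loop C(s)G(s) has a pole at the origin (type 1), so the static position error constant is infinite and e_ss = 1/(1+∞) = 0.

0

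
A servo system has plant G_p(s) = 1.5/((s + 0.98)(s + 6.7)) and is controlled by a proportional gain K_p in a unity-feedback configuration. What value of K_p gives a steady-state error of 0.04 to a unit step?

K_p = 105

Steady-state error for a unit step on this type-0 loop is 1/(1 + K_p·G_p(0)).
G_p(0) = 0.2284. Require 1/(1 + K_p·0.2284) = 0.04, so 1 + 0.2284·K_p = 25.
K_p = (25 − 1)/0.2284 = 105.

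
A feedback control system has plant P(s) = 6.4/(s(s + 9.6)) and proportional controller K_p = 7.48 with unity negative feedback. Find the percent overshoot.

4.85%

Closed-loop characteristic equation: s² + 9.6s + 47.87 = 0, so ω_n = 6.919 rad/s and ζ = 9.6/(2·6.919) = 0.6937.
%OS = 100·exp(−πζ/√(1−ζ²)) = 100·exp(−π·0.6937/√0.5187) = 4.85%.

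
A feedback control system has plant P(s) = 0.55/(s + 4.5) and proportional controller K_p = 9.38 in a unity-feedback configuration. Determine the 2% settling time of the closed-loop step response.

Closed-loop transfer function: T(s) = K_p·P(s)/(1 + K_p·P(s)) = 5.159/(s + 4.5 + 5.159) = 5.159/(s + 9.659).
Time constant τ = 1/9.659 = 0.1035 s, so the 2% settling time is about 4τ = 0.414 s.

T_s ≈ 0.414 s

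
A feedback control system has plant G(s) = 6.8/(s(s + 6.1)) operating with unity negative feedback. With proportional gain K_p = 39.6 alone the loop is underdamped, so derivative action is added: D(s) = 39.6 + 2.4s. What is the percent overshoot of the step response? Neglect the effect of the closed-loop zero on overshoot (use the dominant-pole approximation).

Forward path: (39.6 + 2.4s)·6.8/(s(s+6.1)). The closed-loop characteristic equation is s² + (6.1 + 6.8·2.4)s + 6.8·39.6 = 0.
That is s² + 22.42s + 269.3 = 0, so ω_n = 16.41 rad/s and ζ = 22.42/(2·16.41) = 0.6831.
%OS = 100·exp(−πζ/√(1−ζ²)) = 5.29%.

5.29%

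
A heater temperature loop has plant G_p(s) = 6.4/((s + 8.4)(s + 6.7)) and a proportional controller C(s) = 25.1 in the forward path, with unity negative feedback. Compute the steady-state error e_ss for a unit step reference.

The loop is type 0. Static position error constant K_pos = C(0)·G_p(0) = 25.1·0.1137 = 2.854.
Steady-state error to a unit step: e_ss = 1/(1+K_pos) = 1/3.854 = 0.259.

0.259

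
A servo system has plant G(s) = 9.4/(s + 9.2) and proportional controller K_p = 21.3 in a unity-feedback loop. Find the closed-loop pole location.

s = -209.4

Closed-loop transfer function: T(s) = K_p·G(s)/(1 + K_p·G(s)) = 200.2/(s + 9.2 + 200.2) = 200.2/(s + 209.4).
The closed-loop pole is at s = −209.4.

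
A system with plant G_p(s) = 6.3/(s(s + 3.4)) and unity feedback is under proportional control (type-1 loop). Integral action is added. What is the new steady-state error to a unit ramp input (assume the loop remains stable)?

0

The integrator raises the loop to type 2, so K_v → ∞ and e_ss to a ramp is zero.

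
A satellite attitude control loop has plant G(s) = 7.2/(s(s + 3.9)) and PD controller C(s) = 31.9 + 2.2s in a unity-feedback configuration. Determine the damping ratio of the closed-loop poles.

ζ = 0.651

Forward path: (31.9 + 2.2s)·7.2/(s(s+3.9)). The closed-loop characteristic equation is s² + (3.9 + 7.2·2.2)s + 7.2·31.9 = 0.
That is s² + 19.74s + 229.7 = 0, so ω_n = 15.16 rad/s and ζ = 19.74/(2·15.16) = 0.6513.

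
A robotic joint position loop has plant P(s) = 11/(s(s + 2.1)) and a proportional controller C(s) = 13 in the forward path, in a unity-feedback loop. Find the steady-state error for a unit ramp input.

The loop has one pole at the origin (type 1). Velocity error constant K_v = lim_{s→0} s·C(s)P(s) = 13·11/2.1 = 68.1.
Steady-state error to a unit ramp: e_ss = 1/K_v = 0.0147.

0.0147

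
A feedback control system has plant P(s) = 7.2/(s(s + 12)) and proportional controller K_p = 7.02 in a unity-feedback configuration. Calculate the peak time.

T_p = 0.824 s

The closed-loop denominator s² + 12s + 50.54 gives ω_n = √50.54 = 7.109 and ζ = 12/(2ω_n) = 0.8439.
Damped frequency ω_d = ω_n√(1−ζ²) = 3.814 rad/s, so peak time T_p = π/ω_d = 0.824 s.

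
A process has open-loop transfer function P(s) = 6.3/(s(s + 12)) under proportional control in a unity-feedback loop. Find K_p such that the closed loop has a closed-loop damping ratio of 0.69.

Closed-loop characteristic equation: s² + 12s + K_p·6.3 = 0.
So ω_n = √(6.3K_p) and 2ζω_n = 12, giving ζ = 12/(2√(6.3K_p)).
Setting ζ = 0.69: √(6.3K_p) = 12/(2·0.69) = 8.696, so K_p = 75.61/6.3 = 12.

K_p = 12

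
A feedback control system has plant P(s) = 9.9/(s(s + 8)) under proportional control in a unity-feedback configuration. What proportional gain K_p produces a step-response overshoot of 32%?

From %OS = 100·exp(−πζ/√(1−ζ²)) = 32%, ζ = −ln(0.32)/√(π²+ln²(0.32)) = 0.341.
Characteristic equation s² + 8s + 9.9K_p = 0 gives ζ = 8/(2√(9.9K_p)).
Setting ζ = 0.341: √(9.9K_p) = 8/(2·0.341) = 11.73, so K_p = 137.6/9.9 = 13.9.

K_p = 13.9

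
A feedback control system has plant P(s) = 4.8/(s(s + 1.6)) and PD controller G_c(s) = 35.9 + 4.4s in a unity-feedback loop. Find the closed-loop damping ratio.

Forward path: (35.9 + 4.4s)·4.8/(s(s+1.6)). The closed-loop characteristic equation is s² + (1.6 + 4.8·4.4)s + 4.8·35.9 = 0.
That is s² + 22.72s + 172.3 = 0, so ω_n = 13.13 rad/s and ζ = 22.72/(2·13.13) = 0.8654.

ζ = 0.865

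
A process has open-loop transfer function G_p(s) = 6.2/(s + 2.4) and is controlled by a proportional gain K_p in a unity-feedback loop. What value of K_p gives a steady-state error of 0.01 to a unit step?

K_p = 38.3

Steady-state error for a unit step on this type-0 loop is 1/(1 + K_p·G_p(0)).
G_p(0) = 2.583. Require 1/(1 + K_p·2.583) = 0.01, so 1 + 2.583·K_p = 100.
K_p = (100 − 1)/2.583 = 38.3.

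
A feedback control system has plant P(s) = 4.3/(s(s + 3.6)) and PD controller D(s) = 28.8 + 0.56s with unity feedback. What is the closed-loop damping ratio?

Forward path: (28.8 + 0.56s)·4.3/(s(s+3.6)). The closed-loop characteristic equation is s² + (3.6 + 4.3·0.56)s + 4.3·28.8 = 0.
That is s² + 6.008s + 123.8 = 0, so ω_n = 11.13 rad/s and ζ = 6.008/(2·11.13) = 0.2699.

ζ = 0.27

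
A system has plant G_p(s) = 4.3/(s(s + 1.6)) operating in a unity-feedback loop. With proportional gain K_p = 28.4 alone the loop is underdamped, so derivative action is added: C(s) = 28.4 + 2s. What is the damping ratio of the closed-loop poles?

ζ = 0.462

Forward path: (28.4 + 2s)·4.3/(s(s+1.6)). The closed-loop characteristic equation is s² + (1.6 + 4.3·2)s + 4.3·28.4 = 0.
That is s² + 10.2s + 122.1 = 0, so ω_n = 11.05 rad/s and ζ = 10.2/(2·11.05) = 0.4615.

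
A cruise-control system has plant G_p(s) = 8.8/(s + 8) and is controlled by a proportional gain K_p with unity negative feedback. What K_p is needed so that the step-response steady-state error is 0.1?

The loop is type 0, so e_ss(step) = 1/(1 + K_pos) with K_pos = K_p·G_p(0).
G_p(0) = 1.1. Require 1/(1 + K_p·1.1) = 0.1, so 1 + 1.1·K_p = 10.
K_p = (10 − 1)/1.1 = 8.18.

K_p = 8.18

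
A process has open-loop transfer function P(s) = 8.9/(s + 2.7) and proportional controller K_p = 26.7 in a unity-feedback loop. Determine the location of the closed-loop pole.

Closed-loop transfer function: T(s) = K_p·P(s)/(1 + K_p·P(s)) = 237.6/(s + 2.7 + 237.6) = 237.6/(s + 240.3).
The closed-loop pole is at s = −240.3.

s = -240.3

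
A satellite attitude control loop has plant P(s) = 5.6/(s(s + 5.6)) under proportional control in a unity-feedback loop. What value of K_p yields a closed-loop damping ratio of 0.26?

Closed-loop characteristic equation: s² + 5.6s + K_p·5.6 = 0.
So ω_n = √(5.6K_p) and 2ζω_n = 5.6, giving ζ = 5.6/(2√(5.6K_p)).
Setting ζ = 0.26: √(5.6K_p) = 5.6/(2·0.26) = 10.77, so K_p = 116/5.6 = 20.7.

K_p = 20.7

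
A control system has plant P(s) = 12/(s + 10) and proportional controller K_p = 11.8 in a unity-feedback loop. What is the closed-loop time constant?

Closed-loop transfer function: T(s) = K_p·P(s)/(1 + K_p·P(s)) = 141.6/(s + 10 + 141.6) = 141.6/(s + 151.6).
Time constant τ = 1/151.6 = 0.0066 s.

τ = 0.0066 s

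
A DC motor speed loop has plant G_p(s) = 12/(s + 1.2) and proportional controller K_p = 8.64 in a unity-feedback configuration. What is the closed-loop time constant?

Closed-loop transfer function: T(s) = K_p·G_p(s)/(1 + K_p·G_p(s)) = 103.7/(s + 1.2 + 103.7) = 103.7/(s + 104.9).
Time constant τ = 1/104.9 = 0.00953 s.

τ = 0.00953 s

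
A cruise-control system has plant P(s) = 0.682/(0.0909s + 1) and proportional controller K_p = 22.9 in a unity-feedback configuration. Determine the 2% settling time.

Closed loop: T(s) = K_p·P/(1+K_p·P) = 15.62/(0.0909s + 1 + 15.62), with pole at s = −(1 + 15.62)/0.0909 = −182.8.
τ = 1/182.8 = 0.00547 s, so 2% settling time ≈ 4τ = 0.0219 s.

T_s ≈ 0.0219 s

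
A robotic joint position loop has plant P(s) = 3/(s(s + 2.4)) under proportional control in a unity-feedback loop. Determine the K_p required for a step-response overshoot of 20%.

From %OS = 100·exp(−πζ/√(1−ζ²)) = 20%, ζ = −ln(0.2)/√(π²+ln²(0.2)) = 0.4559.
Characteristic equation s² + 2.4s + 3K_p = 0 gives ζ = 2.4/(2√(3K_p)).
Setting ζ = 0.4559: √(3K_p) = 2.4/(2·0.4559) = 2.632, so K_p = 6.927/3 = 2.31.

K_p = 2.31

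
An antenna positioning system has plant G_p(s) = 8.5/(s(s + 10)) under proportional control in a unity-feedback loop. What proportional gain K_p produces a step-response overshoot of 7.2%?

K_p = 7.13

From %OS = 100·exp(−πζ/√(1−ζ²)) = 7.2%, ζ = −ln(0.072)/√(π²+ln²(0.072)) = 0.6421.
Characteristic equation s² + 10s + 8.5K_p = 0 gives ζ = 10/(2√(8.5K_p)).
Setting ζ = 0.6421: √(8.5K_p) = 10/(2·0.6421) = 7.787, so K_p = 60.64/8.5 = 7.13.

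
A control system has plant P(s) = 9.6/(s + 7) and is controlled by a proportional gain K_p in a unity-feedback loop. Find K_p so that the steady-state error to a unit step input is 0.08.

K_p = 8.39

The loop is type 0, so e_ss(step) = 1/(1 + K_pos) with K_pos = K_p·P(0).
P(0) = 1.371. Require 1/(1 + K_p·1.371) = 0.08, so 1 + 1.371·K_p = 12.5.
K_p = (12.5 − 1)/1.371 = 8.39.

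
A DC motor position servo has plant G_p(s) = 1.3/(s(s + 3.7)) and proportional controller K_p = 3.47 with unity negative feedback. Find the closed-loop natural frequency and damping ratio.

ω_n = 2.12 rad/s, ζ = 0.871

With unity feedback the closed-loop characteristic equation is s² + 3.7s + 3.47·1.3 = s² + 3.7s + 4.511 = 0.
Matching s² + 2ζω_n s + ω_n²: ω_n = √4.511 = 2.124 rad/s and 2ζω_n = 3.7, so ζ = 3.7/(2·2.124) = 0.871.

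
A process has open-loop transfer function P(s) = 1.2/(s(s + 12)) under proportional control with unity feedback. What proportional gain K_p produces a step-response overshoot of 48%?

K_p = 580

From %OS = 100·exp(−πζ/√(1−ζ²)) = 48%, ζ = −ln(0.48)/√(π²+ln²(0.48)) = 0.2275.
Characteristic equation s² + 12s + 1.2K_p = 0 gives ζ = 12/(2√(1.2K_p)).
Setting ζ = 0.2275: √(1.2K_p) = 12/(2·0.2275) = 26.37, so K_p = 695.5/1.2 = 580.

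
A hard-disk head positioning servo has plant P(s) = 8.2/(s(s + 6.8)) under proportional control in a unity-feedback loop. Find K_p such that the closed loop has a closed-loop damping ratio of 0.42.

K_p = 7.99

Closed-loop characteristic equation: s² + 6.8s + K_p·8.2 = 0.
So ω_n = √(8.2K_p) and 2ζω_n = 6.8, giving ζ = 6.8/(2√(8.2K_p)).
Setting ζ = 0.42: √(8.2K_p) = 6.8/(2·0.42) = 8.095, so K_p = 65.53/8.2 = 7.99.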